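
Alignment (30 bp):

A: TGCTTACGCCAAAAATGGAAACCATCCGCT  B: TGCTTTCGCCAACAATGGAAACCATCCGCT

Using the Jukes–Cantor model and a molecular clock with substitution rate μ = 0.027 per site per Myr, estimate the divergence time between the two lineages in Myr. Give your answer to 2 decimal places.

The sequences differ at 2 of 30 sites (6, 13), so p = 2/30 ≈ 0.066667.
d = −(3/4) ln(1 − 4p/3) = −0.75 ln(1 − 0.088889) = −0.75 ln(0.911111)
  = −0.75 × (-0.093091) = 0.069818 substitutions/site.
Under a molecular clock d = 2μt, so t = d/(2μ) = 0.069818 / (2 × 0.027) = 1.29 Myr.

1.29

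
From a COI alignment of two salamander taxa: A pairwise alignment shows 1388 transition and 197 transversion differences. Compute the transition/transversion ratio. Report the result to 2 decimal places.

R = 1388/197 = 7.045685… ≈ 7.05 (to 2 d.p.).

7.05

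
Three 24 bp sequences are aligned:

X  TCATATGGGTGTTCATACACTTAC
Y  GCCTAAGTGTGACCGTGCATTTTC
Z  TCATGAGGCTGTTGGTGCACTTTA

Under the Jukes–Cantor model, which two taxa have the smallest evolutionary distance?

X–Y: 10/24 differ, p = 0.417, d = 0.608.
X–Z: 8/24 differ, p = 0.333, d = 0.441.
Y–Z: 10/24 differ, p = 0.417, d = 0.608.
The smallest distance is between X and Z.

X and Z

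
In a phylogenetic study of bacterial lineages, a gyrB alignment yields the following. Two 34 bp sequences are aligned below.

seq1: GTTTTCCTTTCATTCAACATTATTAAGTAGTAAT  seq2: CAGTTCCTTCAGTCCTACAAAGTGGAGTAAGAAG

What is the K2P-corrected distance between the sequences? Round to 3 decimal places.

Of 34 sites, 6 differences are transitions and 10 are transversions, so P = 6/34 ≈ 0.176471 and Q = 10/34 ≈ 0.294118.
Under the Kimura two-parameter model, d = −½ ln(1 − 2P − Q) − ¼ ln(1 − 2Q).
1 − 2P − Q = 0.35294, giving −½ ln(0.35294) = 0.520729.
1 − 2Q = 0.411764, giving −¼ ln(0.411764) = 0.221826.
d = 0.520729 + 0.221826 = 0.742555.

0.743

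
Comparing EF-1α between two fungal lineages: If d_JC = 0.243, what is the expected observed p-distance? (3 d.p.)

p = (3/4)(1 − e^(−4d/3)) = 0.75 × (1 − e^(-0.324)) = 0.75 × (1 − 0.723250) = 0.207563.

0.208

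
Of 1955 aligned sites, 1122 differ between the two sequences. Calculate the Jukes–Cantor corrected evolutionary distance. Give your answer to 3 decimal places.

p = 1122/1955 ≈ 0.573913.
d = −(3/4) ln(1 − 4p/3) = −0.75 ln(1 − 0.765217) = −0.75 ln(0.234783)
  = −0.75 × (-1.449094) = 1.086821 substitutions/site.

1.087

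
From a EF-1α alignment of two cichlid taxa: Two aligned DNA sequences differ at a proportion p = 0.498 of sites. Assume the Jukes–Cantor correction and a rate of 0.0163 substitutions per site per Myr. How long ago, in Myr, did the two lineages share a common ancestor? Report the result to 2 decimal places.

d = −(3/4) ln(1 − 4p/3) = −0.75 ln(1 − 0.664) = −0.75 ln(0.336)
  = −0.75 × (-1.090644) = 0.817983 substitutions/site.
Under a molecular clock d = 2μt, so t = d/(2μ) = 0.817983 / (2 × 0.0163) = 25.09 Myr.

25.09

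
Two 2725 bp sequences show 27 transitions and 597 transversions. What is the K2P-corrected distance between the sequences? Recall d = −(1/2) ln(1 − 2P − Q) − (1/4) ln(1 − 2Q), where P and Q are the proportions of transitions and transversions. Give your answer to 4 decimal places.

0.2806

P = 27/2725 ≈ 0.009908 and Q = 597/2725 ≈ 0.219083.
Under the Kimura two-parameter model, d = −½ ln(1 − 2P − Q) − ¼ ln(1 − 2Q).
1 − 2P − Q = 0.761101, giving −½ ln(0.761101) = 0.136495.
1 − 2Q = 0.561834, giving −¼ ln(0.561834) = 0.144137.
d = 0.136495 + 0.144137 = 0.280632.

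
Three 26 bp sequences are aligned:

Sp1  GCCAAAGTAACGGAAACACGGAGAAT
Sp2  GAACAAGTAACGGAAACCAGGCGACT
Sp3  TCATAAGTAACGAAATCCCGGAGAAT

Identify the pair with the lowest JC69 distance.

Sp1–Sp2: 7/26 differ, p = 0.269, d = 0.334.
Sp1–Sp3: 6/26 differ, p = 0.231, d = 0.276.
Sp2–Sp3: 8/26 differ, p = 0.308, d = 0.396.
The smallest distance is between Sp1 and Sp3.

Sp1 and Sp3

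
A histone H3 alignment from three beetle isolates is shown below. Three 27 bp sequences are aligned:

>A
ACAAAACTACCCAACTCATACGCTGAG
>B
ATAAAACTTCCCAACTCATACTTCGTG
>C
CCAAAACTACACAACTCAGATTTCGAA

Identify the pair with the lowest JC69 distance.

A and B

A–B: 6/27 differ, p = 0.222, d = 0.264.
A–C: 8/27 differ, p = 0.296, d = 0.377.
B–C: 8/27 differ, p = 0.296, d = 0.377.
The smallest distance is between A and B.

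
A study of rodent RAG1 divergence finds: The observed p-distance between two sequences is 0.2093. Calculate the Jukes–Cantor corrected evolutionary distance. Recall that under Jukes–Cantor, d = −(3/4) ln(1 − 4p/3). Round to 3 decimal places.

d = −(3/4) ln(1 − 4p/3) = −0.75 ln(1 − 0.279067) = −0.75 ln(0.720933)
  = −0.75 × (-0.327209) = 0.245407 substitutions/site.

0.245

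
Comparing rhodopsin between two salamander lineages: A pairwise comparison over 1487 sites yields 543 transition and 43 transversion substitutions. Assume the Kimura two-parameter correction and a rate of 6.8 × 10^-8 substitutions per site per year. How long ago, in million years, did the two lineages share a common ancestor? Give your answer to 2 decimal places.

P = 543/1487 ≈ 0.365165 and Q = 43/1487 ≈ 0.028917.
Under the Kimura two-parameter model, d = −½ ln(1 − 2P − Q) − ¼ ln(1 − 2Q).
1 − 2P − Q = 0.240753, giving −½ ln(0.240753) = 0.711992.
1 − 2Q = 0.942166, giving −¼ ln(0.942166) = 0.014893.
d = 0.711992 + 0.014893 = 0.726885.
Under a molecular clock d = 2μt, so t = d/(2μ) = 0.726885 / (2 × 6.8 × 10^-8) = 5.34 million years.

5.34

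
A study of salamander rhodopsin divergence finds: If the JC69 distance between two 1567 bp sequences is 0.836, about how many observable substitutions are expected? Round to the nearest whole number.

790

Invert JC69: p = (3/4)(1 − e^(−4d/3)) = 0.75 × (1 − e^(-1.114667)) = 0.75 × (1 − 0.328024) = 0.503982.
Expected differing sites = pL ≈ 0.503982 × 1567 = 789.739794 ≈ 790.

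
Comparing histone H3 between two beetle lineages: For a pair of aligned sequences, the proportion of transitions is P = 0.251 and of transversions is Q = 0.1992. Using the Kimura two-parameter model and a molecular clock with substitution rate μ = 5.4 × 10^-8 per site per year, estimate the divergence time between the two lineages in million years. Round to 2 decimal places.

6.77

Under the Kimura two-parameter model, d = −½ ln(1 − 2P − Q) − ¼ ln(1 − 2Q).
1 − 2P − Q = 0.2988, giving −½ ln(0.2988) = 0.603990.
1 − 2Q = 0.6016, giving −¼ ln(0.6016) = 0.127041.
d = 0.603990 + 0.127041 = 0.731031.
Under a molecular clock d = 2μt, so t = d/(2μ) = 0.731031 / (2 × 5.4 × 10^-8) = 6.77 million years.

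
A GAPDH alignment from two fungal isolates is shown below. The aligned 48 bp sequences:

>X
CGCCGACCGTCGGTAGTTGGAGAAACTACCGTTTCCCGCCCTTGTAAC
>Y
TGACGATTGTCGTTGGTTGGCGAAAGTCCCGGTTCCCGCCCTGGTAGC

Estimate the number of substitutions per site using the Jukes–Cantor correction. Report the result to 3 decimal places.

The sequences differ at 12 of 48 sites, so p = 12/48 = 0.25.
d = −(3/4) ln(1 − 4p/3) = −0.75 ln(1 − 0.333333) = −0.75 ln(0.666667)
  = −0.75 × (-0.405465) = 0.304099 substitutions/site.

0.304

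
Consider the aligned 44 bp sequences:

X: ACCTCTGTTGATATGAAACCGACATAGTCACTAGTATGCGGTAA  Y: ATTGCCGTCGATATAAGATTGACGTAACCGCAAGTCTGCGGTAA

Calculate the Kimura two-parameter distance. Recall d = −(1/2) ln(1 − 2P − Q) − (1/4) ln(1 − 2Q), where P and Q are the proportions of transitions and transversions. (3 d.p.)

Of 44 sites, 12 differences are transitions and 3 are transversions, so P = 12/44 ≈ 0.272727 and Q = 3/44 ≈ 0.068182.
Under the Kimura two-parameter model, d = −½ ln(1 − 2P − Q) − ¼ ln(1 − 2Q).
1 − 2P − Q = 0.386364, giving −½ ln(0.386364) = 0.475488.
1 − 2Q = 0.863636, giving −¼ ln(0.863636) = 0.036651.
d = 0.475488 + 0.036651 = 0.512139.

0.512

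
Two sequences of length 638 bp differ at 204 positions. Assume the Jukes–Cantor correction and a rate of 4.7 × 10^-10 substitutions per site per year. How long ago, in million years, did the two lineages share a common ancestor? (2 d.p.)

p = 204/638 ≈ 0.319749.
d = −(3/4) ln(1 − 4p/3) = −0.75 ln(1 − 0.426332) = −0.75 ln(0.573668)
  = −0.75 × (-0.555704) = 0.416778 substitutions/site.
Under a molecular clock d = 2μt, so t = d/(2μ) = 0.416778 / (2 × 4.7 × 10^-10) = 443.38 million years.

443.38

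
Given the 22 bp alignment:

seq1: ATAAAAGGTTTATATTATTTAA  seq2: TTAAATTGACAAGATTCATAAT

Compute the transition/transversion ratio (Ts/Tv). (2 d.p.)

Transitions are A↔G and C↔T; transversions are all other mismatches.
Transitions: 1. Transversions: 10.
R = 1/10 = 0.10.

0.10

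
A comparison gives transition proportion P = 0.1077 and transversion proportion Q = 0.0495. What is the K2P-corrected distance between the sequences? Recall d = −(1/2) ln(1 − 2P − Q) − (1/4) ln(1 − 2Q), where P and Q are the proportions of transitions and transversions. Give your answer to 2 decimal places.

Under the Kimura two-parameter model, d = −½ ln(1 − 2P − Q) − ¼ ln(1 − 2Q).
1 − 2P − Q = 0.7351, giving −½ ln(0.7351) = 0.153874.
1 − 2Q = 0.901, giving −¼ ln(0.901) = 0.026063.
d = 0.153874 + 0.026063 = 0.179937.

0.18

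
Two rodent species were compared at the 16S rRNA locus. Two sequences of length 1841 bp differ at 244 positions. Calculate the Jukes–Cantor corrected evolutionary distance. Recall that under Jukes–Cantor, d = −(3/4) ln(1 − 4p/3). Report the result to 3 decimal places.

0.146

p = 244/1841 ≈ 0.132537.
d = −(3/4) ln(1 − 4p/3) = −0.75 ln(1 − 0.176716) = −0.75 ln(0.823284)
  = −0.75 × (-0.194454) = 0.145841 substitutions/site.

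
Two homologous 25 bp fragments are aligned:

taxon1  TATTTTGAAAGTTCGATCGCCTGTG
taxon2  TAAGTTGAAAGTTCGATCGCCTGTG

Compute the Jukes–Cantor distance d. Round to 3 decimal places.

The sequences differ at 2 of 25 sites (3, 4), so p = 2/25 = 0.08.
d = −(3/4) ln(1 − 4p/3) = −0.75 ln(1 − 0.106667) = −0.75 ln(0.893333)
  = −0.75 × (-0.112796) = 0.084597 substitutions/site.

0.085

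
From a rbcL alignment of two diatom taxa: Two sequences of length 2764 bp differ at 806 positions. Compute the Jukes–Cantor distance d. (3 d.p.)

0.369

p = 806/2764 ≈ 0.291606.
d = −(3/4) ln(1 − 4p/3) = −0.75 ln(1 − 0.388808) = −0.75 ln(0.611192)
  = −0.75 × (-0.492344) = 0.369258 substitutions/site.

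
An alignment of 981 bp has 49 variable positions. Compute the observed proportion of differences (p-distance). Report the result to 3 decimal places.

0.050

p = 49/981 = 0.049949… ≈ 0.050 (to 3 d.p.).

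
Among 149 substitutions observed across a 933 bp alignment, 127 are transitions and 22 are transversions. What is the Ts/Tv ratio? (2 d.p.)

R = 127/22 = 5.772727… ≈ 5.77 (to 2 d.p.).

5.77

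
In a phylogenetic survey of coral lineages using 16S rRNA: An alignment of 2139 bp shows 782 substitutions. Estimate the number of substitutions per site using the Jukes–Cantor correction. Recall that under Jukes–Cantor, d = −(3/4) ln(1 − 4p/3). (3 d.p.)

p = 782/2139 ≈ 0.365591.
d = −(3/4) ln(1 − 4p/3) = −0.75 ln(1 − 0.487455) = −0.75 ln(0.512545)
  = −0.75 × (-0.668367) = 0.501275 substitutions/site.

0.501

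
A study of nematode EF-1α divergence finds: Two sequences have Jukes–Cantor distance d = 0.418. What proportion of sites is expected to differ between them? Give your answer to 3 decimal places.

0.320

p = (3/4)(1 − e^(−4d/3)) = 0.75 × (1 − e^(-0.557333)) = 0.75 × (1 − 0.572735) = 0.320449.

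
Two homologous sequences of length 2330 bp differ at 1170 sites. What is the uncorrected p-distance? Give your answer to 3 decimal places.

p = 1170/2330 = 0.502145… ≈ 0.502 (to 3 d.p.).

0.502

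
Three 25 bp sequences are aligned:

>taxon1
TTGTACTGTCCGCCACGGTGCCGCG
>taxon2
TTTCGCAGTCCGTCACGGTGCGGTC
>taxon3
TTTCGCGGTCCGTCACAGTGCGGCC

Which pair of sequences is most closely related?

taxon1–taxon2: 8/25 differ, p = 0.320, d = 0.417.
taxon1–taxon3: 8/25 differ, p = 0.320, d = 0.417.
taxon2–taxon3: 3/25 differ, p = 0.120, d = 0.131.
The smallest distance is between taxon2 and taxon3.

taxon2 and taxon3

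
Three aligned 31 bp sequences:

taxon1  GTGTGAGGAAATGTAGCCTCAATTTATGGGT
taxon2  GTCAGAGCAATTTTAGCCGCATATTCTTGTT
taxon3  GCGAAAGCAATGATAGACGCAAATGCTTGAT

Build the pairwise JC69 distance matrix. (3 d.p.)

d(taxon1,taxon2) = 0.481, d(taxon1,taxon3) = 0.691, d(taxon2,taxon3) = 0.367

taxon1–taxon2: 11/31 sites differ → p ≈ 0.354839, d = −0.75 ln(1 − 0.473119) = 0.480585 ≈ 0.481.
taxon1–taxon3: 14/31 sites differ → p ≈ 0.451613, d = −0.75 ln(1 − 0.602151) = 0.691262 ≈ 0.691.
taxon2–taxon3: 9/31 sites differ → p ≈ 0.290323, d = −0.75 ln(1 − 0.387097) = 0.367161 ≈ 0.367.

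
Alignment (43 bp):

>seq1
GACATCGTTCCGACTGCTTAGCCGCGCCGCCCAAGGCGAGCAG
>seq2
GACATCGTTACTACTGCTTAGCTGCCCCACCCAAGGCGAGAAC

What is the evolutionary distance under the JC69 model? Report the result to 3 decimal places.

0.184

The sequences differ at 7 of 43 sites (10, 12, 23, 26, 29, 41, 43), so p = 7/43 ≈ 0.162791.
d = −(3/4) ln(1 − 4p/3) = −0.75 ln(1 − 0.217055) = −0.75 ln(0.782945)
  = −0.75 × (-0.244693) = 0.183520 substitutions/site.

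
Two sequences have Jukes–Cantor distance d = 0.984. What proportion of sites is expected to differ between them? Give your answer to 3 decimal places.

p = (3/4)(1 − e^(−4d/3)) = 0.75 × (1 − e^(-1.312)) = 0.75 × (1 − 0.269281) = 0.548039.

0.548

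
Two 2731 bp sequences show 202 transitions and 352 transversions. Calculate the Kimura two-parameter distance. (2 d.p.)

0.24

P = 202/2731 ≈ 0.073966 and Q = 352/2731 ≈ 0.128891.
Under the Kimura two-parameter model, d = −½ ln(1 − 2P − Q) − ¼ ln(1 − 2Q).
1 − 2P − Q = 0.723177, giving −½ ln(0.723177) = 0.162051.
1 − 2Q = 0.742218, giving −¼ ln(0.742218) = 0.074528.
d = 0.162051 + 0.074528 = 0.236579.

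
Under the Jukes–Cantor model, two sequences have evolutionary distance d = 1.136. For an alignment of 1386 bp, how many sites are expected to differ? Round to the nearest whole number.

Invert JC69: p = (3/4)(1 − e^(−4d/3)) = 0.75 × (1 − e^(-1.514667)) = 0.75 × (1 − 0.219881) = 0.585089.
Expected differing sites = pL ≈ 0.585089 × 1386 = 810.933354 ≈ 811.

811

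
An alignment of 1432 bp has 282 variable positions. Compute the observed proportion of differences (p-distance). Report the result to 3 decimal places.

0.197

p = 282/1432 = 0.196927… ≈ 0.197 (to 3 d.p.).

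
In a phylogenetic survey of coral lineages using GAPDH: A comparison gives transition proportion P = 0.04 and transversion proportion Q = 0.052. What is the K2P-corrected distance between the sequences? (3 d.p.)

0.098

Under the Kimura two-parameter model, d = −½ ln(1 − 2P − Q) − ¼ ln(1 − 2Q).
1 − 2P − Q = 0.868, giving −½ ln(0.868) = 0.070782.
1 − 2Q = 0.896, giving −¼ ln(0.896) = 0.027454.
d = 0.070782 + 0.027454 = 0.098236.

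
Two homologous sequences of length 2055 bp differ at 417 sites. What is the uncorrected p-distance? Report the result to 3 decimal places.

0.203

p = 417/2055 = 0.202919… ≈ 0.203 (to 3 d.p.).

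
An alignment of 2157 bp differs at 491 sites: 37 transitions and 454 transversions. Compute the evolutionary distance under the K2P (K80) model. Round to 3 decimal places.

0.277

P = 37/2157 ≈ 0.017153 and Q = 454/2157 ≈ 0.210478.
Under the Kimura two-parameter model, d = −½ ln(1 − 2P − Q) − ¼ ln(1 − 2Q).
1 − 2P − Q = 0.755216, giving −½ ln(0.755216) = 0.140376.
1 − 2Q = 0.579044, giving −¼ ln(0.579044) = 0.136594.
d = 0.140376 + 0.136594 = 0.276970.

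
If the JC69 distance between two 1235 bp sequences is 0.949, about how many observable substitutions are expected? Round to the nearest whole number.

Invert JC69: p = (3/4)(1 − e^(−4d/3)) = 0.75 × (1 − e^(-1.265333)) = 0.75 × (1 − 0.282145) = 0.538391.
Expected differing sites = pL ≈ 0.538391 × 1235 = 664.912885 ≈ 665.

665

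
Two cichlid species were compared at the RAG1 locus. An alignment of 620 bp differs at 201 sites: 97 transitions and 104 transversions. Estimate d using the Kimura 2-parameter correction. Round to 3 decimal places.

0.430

P = 97/620 ≈ 0.156452 and Q = 104/620 ≈ 0.167742.
Under the Kimura two-parameter model, d = −½ ln(1 − 2P − Q) − ¼ ln(1 − 2Q).
1 − 2P − Q = 0.519354, giving −½ ln(0.519354) = 0.327585.
1 − 2Q = 0.664516, giving −¼ ln(0.664516) = 0.102174.
d = 0.327585 + 0.102174 = 0.429759.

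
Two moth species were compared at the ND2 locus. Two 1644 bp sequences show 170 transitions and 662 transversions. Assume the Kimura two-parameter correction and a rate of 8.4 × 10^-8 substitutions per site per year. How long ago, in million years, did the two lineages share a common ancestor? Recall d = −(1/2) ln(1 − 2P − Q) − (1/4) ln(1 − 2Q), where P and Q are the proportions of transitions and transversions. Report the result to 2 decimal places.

5.23

P = 170/1644 ≈ 0.103406 and Q = 662/1644 ≈ 0.402676.
Under the Kimura two-parameter model, d = −½ ln(1 − 2P − Q) − ¼ ln(1 − 2Q).
1 − 2P − Q = 0.390512, giving −½ ln(0.390512) = 0.470148.
1 − 2Q = 0.194648, giving −¼ ln(0.194648) = 0.409141.
d = 0.470148 + 0.409141 = 0.879289.
Under a molecular clock d = 2μt, so t = d/(2μ) = 0.879289 / (2 × 8.4 × 10^-8) = 5.23 million years.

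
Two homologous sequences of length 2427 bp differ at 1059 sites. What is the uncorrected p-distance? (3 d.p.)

p = 1059/2427 = 0.436341… ≈ 0.436 (to 3 d.p.).

0.436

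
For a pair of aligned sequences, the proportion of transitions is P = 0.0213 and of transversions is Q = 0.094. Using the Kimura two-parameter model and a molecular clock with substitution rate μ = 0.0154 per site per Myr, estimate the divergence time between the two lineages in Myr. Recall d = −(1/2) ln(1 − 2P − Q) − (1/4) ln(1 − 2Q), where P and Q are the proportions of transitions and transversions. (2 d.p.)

4.07

Under the Kimura two-parameter model, d = −½ ln(1 − 2P − Q) − ¼ ln(1 − 2Q).
1 − 2P − Q = 0.8634, giving −½ ln(0.8634) = 0.073439.
1 − 2Q = 0.812, giving −¼ ln(0.812) = 0.052064.
d = 0.073439 + 0.052064 = 0.125503.
Under a molecular clock d = 2μt, so t = d/(2μ) = 0.125503 / (2 × 0.0154) = 4.07 Myr.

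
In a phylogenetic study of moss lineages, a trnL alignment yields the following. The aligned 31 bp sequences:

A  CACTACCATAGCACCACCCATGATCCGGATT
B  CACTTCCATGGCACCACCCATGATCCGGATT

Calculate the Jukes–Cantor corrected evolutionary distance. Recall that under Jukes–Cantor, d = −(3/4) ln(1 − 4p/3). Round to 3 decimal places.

0.067

The sequences differ at 2 of 31 sites (5, 10), so p = 2/31 ≈ 0.064516.
d = −(3/4) ln(1 − 4p/3) = −0.75 ln(1 − 0.086021) = −0.75 ln(0.913979)
  = −0.75 × (-0.089948) = 0.067461 substitutions/site.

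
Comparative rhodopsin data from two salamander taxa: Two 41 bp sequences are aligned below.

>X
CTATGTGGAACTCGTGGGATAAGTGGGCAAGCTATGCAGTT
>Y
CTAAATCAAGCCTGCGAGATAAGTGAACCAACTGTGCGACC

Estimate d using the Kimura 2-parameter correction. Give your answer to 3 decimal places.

0.857

Of 41 sites, 15 differences are transitions and 3 are transversions, so P = 15/41 ≈ 0.365854 and Q = 3/41 ≈ 0.073171.
Under the Kimura two-parameter model, d = −½ ln(1 − 2P − Q) − ¼ ln(1 − 2Q).
1 − 2P − Q = 0.195121, giving −½ ln(0.195121) = 0.817068.
1 − 2Q = 0.853658, giving −¼ ln(0.853658) = 0.039556.
d = 0.817068 + 0.039556 = 0.856624.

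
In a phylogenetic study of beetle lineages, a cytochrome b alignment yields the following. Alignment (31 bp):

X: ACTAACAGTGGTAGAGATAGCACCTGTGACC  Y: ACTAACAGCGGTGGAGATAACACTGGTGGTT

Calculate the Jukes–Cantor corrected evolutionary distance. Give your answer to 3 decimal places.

0.316

The sequences differ at 8 of 31 sites (9, 13, 20, 24, 25, 29, 30, 31), so p = 8/31 ≈ 0.258065.
d = −(3/4) ln(1 − 4p/3) = −0.75 ln(1 − 0.344087) = −0.75 ln(0.655913)
  = −0.75 × (-0.421727) = 0.316295 substitutions/site.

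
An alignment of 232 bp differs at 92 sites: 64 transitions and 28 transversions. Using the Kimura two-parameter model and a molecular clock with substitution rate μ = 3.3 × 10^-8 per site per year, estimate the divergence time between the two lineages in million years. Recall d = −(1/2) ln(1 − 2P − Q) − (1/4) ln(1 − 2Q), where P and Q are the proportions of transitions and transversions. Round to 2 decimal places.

P = 64/232 ≈ 0.275862 and Q = 28/232 ≈ 0.12069.
Under the Kimura two-parameter model, d = −½ ln(1 − 2P − Q) − ¼ ln(1 − 2Q).
1 − 2P − Q = 0.327586, giving −½ ln(0.327586) = 0.558002.
1 − 2Q = 0.75862, giving −¼ ln(0.75862) = 0.069064.
d = 0.558002 + 0.069064 = 0.627066.
Under a molecular clock d = 2μt, so t = d/(2μ) = 0.627066 / (2 × 3.3 × 10^-8) = 9.50 million years.

9.50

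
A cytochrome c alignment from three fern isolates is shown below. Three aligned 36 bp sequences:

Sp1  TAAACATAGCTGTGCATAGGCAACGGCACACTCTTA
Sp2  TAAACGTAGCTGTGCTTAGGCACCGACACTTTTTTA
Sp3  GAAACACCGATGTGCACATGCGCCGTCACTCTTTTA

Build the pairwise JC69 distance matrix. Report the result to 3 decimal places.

d(Sp1,Sp2) = 0.225, d(Sp1,Sp3) = 0.392, d(Sp2,Sp3) = 0.392

Sp1–Sp2: 7/36 sites differ → p ≈ 0.194444, d = −0.75 ln(1 − 0.259259) = 0.225078 ≈ 0.225.
Sp1–Sp3: 11/36 sites differ → p ≈ 0.305556, d = −0.75 ln(1 − 0.407408) = 0.392437 ≈ 0.392.
Sp2–Sp3: 11/36 sites differ → p ≈ 0.305556, d = −0.75 ln(1 − 0.407408) = 0.392437 ≈ 0.392.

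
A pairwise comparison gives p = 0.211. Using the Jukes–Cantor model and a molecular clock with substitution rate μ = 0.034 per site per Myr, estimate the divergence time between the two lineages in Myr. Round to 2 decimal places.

d = −(3/4) ln(1 − 4p/3) = −0.75 ln(1 − 0.281333) = −0.75 ln(0.718667)
  = −0.75 × (-0.330357) = 0.247768 substitutions/site.
Under a molecular clock d = 2μt, so t = d/(2μ) = 0.247768 / (2 × 0.034) = 3.64 Myr.

3.64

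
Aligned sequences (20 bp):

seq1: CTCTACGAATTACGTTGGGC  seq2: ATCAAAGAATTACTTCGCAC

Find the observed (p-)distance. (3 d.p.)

0.350

The sequences differ at 7 of 20 positions (sites 1, 4, 6, 14, 16, 18, 19).
p = 7/20 = 0.350.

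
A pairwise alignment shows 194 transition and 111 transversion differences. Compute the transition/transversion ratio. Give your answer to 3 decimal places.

R = 194/111 = 1.747747… ≈ 1.748 (to 3 d.p.).

1.748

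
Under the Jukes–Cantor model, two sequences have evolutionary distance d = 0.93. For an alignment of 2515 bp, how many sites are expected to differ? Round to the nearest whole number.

Invert JC69: p = (3/4)(1 − e^(−4d/3)) = 0.75 × (1 − e^(-1.24)) = 0.75 × (1 − 0.289384) = 0.532962.
Expected differing sites = pL ≈ 0.532962 × 2515 = 1340.39943 ≈ 1340.

1340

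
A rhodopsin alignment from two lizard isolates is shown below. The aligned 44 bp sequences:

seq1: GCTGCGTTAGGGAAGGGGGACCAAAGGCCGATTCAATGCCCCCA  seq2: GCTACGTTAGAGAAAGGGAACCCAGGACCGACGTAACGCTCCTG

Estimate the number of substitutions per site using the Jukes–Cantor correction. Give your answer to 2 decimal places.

The sequences differ at 14 of 44 sites, so p = 14/44 ≈ 0.318182.
d = −(3/4) ln(1 − 4p/3) = −0.75 ln(1 − 0.424243) = −0.75 ln(0.575757)
  = −0.75 × (-0.552070) = 0.414053 substitutions/site.

0.41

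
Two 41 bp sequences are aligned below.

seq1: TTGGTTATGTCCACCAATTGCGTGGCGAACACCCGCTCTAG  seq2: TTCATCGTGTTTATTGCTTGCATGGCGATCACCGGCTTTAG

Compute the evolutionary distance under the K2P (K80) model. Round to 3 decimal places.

0.494

Of 41 sites, 10 differences are transitions and 4 are transversions, so P = 10/41 ≈ 0.243902 and Q = 4/41 ≈ 0.097561.
Under the Kimura two-parameter model, d = −½ ln(1 − 2P − Q) − ¼ ln(1 − 2Q).
1 − 2P − Q = 0.414635, giving −½ ln(0.414635) = 0.440178.
1 − 2Q = 0.804878, giving −¼ ln(0.804878) = 0.054266.
d = 0.440178 + 0.054266 = 0.494444.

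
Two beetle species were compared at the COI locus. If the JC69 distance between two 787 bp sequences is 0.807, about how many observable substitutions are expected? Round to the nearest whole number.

Invert JC69: p = (3/4)(1 − e^(−4d/3)) = 0.75 × (1 − e^(-1.076)) = 0.75 × (1 − 0.340957) = 0.494282.
Expected differing sites = pL ≈ 0.494282 × 787 = 388.999934 ≈ 389.

389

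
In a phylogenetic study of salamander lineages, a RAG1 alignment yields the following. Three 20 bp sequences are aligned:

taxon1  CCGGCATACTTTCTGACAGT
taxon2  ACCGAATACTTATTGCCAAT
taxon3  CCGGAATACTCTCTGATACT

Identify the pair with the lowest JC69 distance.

taxon1 and taxon3

taxon1–taxon2: 7/20 differ, p = 0.350, d = 0.471.
taxon1–taxon3: 4/20 differ, p = 0.200, d = 0.233.
taxon2–taxon3: 8/20 differ, p = 0.400, d = 0.572.
The smallest distance is between taxon1 and taxon3.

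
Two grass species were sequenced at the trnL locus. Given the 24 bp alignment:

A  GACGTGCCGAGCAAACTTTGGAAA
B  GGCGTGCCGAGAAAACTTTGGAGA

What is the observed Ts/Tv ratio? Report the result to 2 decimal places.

Transitions are A↔G and C↔T; transversions are all other mismatches.
Transitions: 2. Transversions: 1.
R = 2/1 = 2.00.

2.00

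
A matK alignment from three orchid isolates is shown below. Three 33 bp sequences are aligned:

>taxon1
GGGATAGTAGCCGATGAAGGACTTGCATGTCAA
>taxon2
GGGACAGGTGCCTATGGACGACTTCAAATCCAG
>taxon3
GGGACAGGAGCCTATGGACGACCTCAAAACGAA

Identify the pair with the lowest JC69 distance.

taxon2 and taxon3

taxon1–taxon2: 12/33 differ, p = 0.364, d = 0.497.
taxon1–taxon3: 12/33 differ, p = 0.364, d = 0.497.
taxon2–taxon3: 5/33 differ, p = 0.152, d = 0.169.
The smallest distance is between taxon2 and taxon3.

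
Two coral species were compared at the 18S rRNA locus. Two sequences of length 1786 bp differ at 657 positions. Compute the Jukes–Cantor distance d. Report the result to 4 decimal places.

0.5057

p = 657/1786 ≈ 0.367861.
d = −(3/4) ln(1 − 4p/3) = −0.75 ln(1 − 0.490481) = −0.75 ln(0.509519)
  = −0.75 × (-0.674288) = 0.505716 substitutions/site.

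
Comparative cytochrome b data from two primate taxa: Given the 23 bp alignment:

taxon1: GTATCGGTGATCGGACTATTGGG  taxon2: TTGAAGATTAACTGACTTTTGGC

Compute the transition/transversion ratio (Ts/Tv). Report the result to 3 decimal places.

Transitions are A↔G and C↔T; transversions are all other mismatches.
Transitions: 2. Transversions: 8.
R = 2/8 = 0.250.

0.250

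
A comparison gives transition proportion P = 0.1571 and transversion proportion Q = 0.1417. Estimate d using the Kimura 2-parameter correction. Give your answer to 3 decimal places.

0.388

Under the Kimura two-parameter model, d = −½ ln(1 − 2P − Q) − ¼ ln(1 − 2Q).
1 − 2P − Q = 0.5441, giving −½ ln(0.5441) = 0.304311.
1 − 2Q = 0.7166, giving −¼ ln(0.7166) = 0.083309.
d = 0.304311 + 0.083309 = 0.387620.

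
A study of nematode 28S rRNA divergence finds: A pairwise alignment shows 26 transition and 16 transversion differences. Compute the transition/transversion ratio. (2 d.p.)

R = 26/16 = 1.625 ≈ 1.63 (to 2 d.p.).

1.63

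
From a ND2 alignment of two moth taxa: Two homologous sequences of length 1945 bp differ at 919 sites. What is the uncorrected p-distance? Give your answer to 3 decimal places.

0.472

p = 919/1945 = 0.472493… ≈ 0.472 (to 3 d.p.).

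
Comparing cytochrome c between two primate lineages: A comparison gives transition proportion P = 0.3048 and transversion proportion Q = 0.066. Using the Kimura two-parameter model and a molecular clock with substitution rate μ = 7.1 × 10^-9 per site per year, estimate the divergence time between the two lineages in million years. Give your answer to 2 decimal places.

Under the Kimura two-parameter model, d = −½ ln(1 − 2P − Q) − ¼ ln(1 − 2Q).
1 − 2P − Q = 0.3244, giving −½ ln(0.3244) = 0.562889.
1 − 2Q = 0.868, giving −¼ ln(0.868) = 0.035391.
d = 0.562889 + 0.035391 = 0.598280.
Under a molecular clock d = 2μt, so t = d/(2μ) = 0.598280 / (2 × 7.1 × 10^-9) = 42.13 million years.

42.13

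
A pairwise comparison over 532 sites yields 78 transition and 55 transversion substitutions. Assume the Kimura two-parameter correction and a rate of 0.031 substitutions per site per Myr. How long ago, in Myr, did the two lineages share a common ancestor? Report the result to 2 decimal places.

5.01

P = 78/532 ≈ 0.146617 and Q = 55/532 ≈ 0.103383.
Under the Kimura two-parameter model, d = −½ ln(1 − 2P − Q) − ¼ ln(1 − 2Q).
1 − 2P − Q = 0.603383, giving −½ ln(0.603383) = 0.252602.
1 − 2Q = 0.793234, giving −¼ ln(0.793234) = 0.057909.
d = 0.252602 + 0.057909 = 0.310511.
Under a molecular clock d = 2μt, so t = d/(2μ) = 0.310511 / (2 × 0.031) = 5.01 Myr.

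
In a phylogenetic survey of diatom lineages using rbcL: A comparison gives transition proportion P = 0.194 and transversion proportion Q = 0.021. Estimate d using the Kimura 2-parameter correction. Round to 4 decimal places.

0.2737

Under the Kimura two-parameter model, d = −½ ln(1 − 2P − Q) − ¼ ln(1 − 2Q).
1 − 2P − Q = 0.591, giving −½ ln(0.591) = 0.262970.
1 − 2Q = 0.958, giving −¼ ln(0.958) = 0.010727.
d = 0.262970 + 0.010727 = 0.273697.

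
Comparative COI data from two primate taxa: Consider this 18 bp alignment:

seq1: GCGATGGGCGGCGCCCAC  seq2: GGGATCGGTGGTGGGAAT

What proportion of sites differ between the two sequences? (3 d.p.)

The sequences differ at 8 of 18 positions (sites 2, 6, 9, 12, 14, 15, 16, 18).
p = 8/18 = 0.444444… ≈ 0.444 (to 3 d.p.).

0.444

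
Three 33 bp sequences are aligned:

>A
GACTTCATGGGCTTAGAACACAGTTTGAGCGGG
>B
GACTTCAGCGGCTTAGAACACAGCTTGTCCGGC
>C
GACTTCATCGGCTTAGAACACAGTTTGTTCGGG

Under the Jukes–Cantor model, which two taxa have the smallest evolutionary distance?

A–B: 6/33 differ, p = 0.182, d = 0.208.
A–C: 3/33 differ, p = 0.091, d = 0.097.
B–C: 4/33 differ, p = 0.121, d = 0.132.
The smallest distance is between A and C.

A and C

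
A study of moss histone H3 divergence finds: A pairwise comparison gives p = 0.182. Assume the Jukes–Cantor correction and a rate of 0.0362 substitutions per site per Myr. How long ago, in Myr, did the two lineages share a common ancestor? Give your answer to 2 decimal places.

2.88

d = −(3/4) ln(1 − 4p/3) = −0.75 ln(1 − 0.242667) = −0.75 ln(0.757333)
  = −0.75 × (-0.277952) = 0.208464 substitutions/site.
Under a molecular clock d = 2μt, so t = d/(2μ) = 0.208464 / (2 × 0.0362) = 2.88 Myr.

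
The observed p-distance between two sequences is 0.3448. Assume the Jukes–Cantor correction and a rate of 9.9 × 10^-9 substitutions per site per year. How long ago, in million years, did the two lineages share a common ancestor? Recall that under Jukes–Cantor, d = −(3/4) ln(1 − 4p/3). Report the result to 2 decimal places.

d = −(3/4) ln(1 − 4p/3) = −0.75 ln(1 − 0.459733) = −0.75 ln(0.540267)
  = −0.75 × (-0.615692) = 0.461769 substitutions/site.
Under a molecular clock d = 2μt, so t = d/(2μ) = 0.461769 / (2 × 9.9 × 10^-9) = 23.32 million years.

23.32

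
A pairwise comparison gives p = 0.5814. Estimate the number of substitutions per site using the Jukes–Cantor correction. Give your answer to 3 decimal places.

d = −(3/4) ln(1 − 4p/3) = −0.75 ln(1 − 0.7752) = −0.75 ln(0.2248)
  = −0.75 × (-1.492544) = 1.119408 substitutions/site.

1.119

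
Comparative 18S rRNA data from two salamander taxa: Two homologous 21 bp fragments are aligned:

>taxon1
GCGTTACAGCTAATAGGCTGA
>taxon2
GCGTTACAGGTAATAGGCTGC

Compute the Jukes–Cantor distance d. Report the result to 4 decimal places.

0.1019

The sequences differ at 2 of 21 sites (10, 21), so p = 2/21 ≈ 0.095238.
d = −(3/4) ln(1 − 4p/3) = −0.75 ln(1 − 0.126984) = −0.75 ln(0.873016)
  = −0.75 × (-0.135801) = 0.101851 substitutions/site.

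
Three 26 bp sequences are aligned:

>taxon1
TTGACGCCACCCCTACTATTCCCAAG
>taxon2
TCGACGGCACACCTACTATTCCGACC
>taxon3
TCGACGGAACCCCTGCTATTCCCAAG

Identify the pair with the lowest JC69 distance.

taxon1 and taxon3

taxon1–taxon2: 6/26 differ, p = 0.231, d = 0.276.
taxon1–taxon3: 4/26 differ, p = 0.154, d = 0.172.
taxon2–taxon3: 6/26 differ, p = 0.231, d = 0.276.
The smallest distance is between taxon1 and taxon3.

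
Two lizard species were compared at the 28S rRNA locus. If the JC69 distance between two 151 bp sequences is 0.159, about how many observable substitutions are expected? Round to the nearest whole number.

22

Invert JC69: p = (3/4)(1 − e^(−4d/3)) = 0.75 × (1 − e^(-0.212)) = 0.75 × (1 − 0.808965) = 0.143276.
Expected differing sites = pL ≈ 0.143276 × 151 = 21.634676 ≈ 22.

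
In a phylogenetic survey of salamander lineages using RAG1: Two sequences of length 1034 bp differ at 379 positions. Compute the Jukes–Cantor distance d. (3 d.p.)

0.503

p = 379/1034 ≈ 0.366538.
d = −(3/4) ln(1 − 4p/3) = −0.75 ln(1 − 0.488717) = −0.75 ln(0.511283)
  = −0.75 × (-0.670832) = 0.503124 substitutions/site.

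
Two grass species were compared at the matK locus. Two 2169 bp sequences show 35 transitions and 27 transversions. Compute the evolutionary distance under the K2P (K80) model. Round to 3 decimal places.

0.029

P = 35/2169 ≈ 0.016136 and Q = 27/2169 ≈ 0.012448.
Under the Kimura two-parameter model, d = −½ ln(1 − 2P − Q) − ¼ ln(1 − 2Q).
1 − 2P − Q = 0.95528, giving −½ ln(0.95528) = 0.022875.
1 − 2Q = 0.975104, giving −¼ ln(0.975104) = 0.006303.
d = 0.022875 + 0.006303 = 0.029178.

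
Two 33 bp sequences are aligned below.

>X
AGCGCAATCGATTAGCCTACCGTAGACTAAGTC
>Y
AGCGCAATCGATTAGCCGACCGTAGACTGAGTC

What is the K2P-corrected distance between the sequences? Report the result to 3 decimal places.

0.063

Of 33 sites, 1 differences are transitions and 1 are transversions, so P = 1/33 ≈ 0.030303 and Q = 1/33 ≈ 0.030303.
Under the Kimura two-parameter model, d = −½ ln(1 − 2P − Q) − ¼ ln(1 − 2Q).
1 − 2P − Q = 0.909091, giving −½ ln(0.909091) = 0.047655.
1 − 2Q = 0.939394, giving −¼ ln(0.939394) = 0.015630.
d = 0.047655 + 0.015630 = 0.063285.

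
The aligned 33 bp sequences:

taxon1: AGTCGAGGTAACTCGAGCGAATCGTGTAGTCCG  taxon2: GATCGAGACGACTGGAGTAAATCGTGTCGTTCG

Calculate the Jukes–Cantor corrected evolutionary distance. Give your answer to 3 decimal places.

The sequences differ at 10 of 33 sites (1, 2, 8, 9, 10, 14, 18, 19, 28, 31), so p = 10/33 ≈ 0.30303.
d = −(3/4) ln(1 − 4p/3) = −0.75 ln(1 − 0.40404) = −0.75 ln(0.59596)
  = −0.75 × (-0.517582) = 0.388187 substitutions/site.

0.388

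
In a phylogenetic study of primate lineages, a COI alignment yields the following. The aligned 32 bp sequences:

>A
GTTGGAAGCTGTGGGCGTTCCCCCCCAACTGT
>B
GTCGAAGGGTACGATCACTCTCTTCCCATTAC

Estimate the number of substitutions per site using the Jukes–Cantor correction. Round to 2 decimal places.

The sequences differ at 17 of 32 sites, so p = 17/32 = 0.53125.
d = −(3/4) ln(1 − 4p/3) = −0.75 ln(1 − 0.708333) = −0.75 ln(0.291667)
  = −0.75 × (-1.232143) = 0.924107 substitutions/site.

0.92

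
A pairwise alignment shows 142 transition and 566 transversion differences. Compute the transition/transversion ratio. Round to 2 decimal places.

0.25

R = 142/566 = 0.250883… ≈ 0.25 (to 2 d.p.).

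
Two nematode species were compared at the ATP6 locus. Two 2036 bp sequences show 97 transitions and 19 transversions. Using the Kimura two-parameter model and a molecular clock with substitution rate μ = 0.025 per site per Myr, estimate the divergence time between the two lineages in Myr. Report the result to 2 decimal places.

1.20

P = 97/2036 ≈ 0.047642 and Q = 19/2036 ≈ 0.009332.
Under the Kimura two-parameter model, d = −½ ln(1 − 2P − Q) − ¼ ln(1 − 2Q).
1 − 2P − Q = 0.895384, giving −½ ln(0.895384) = 0.055251.
1 − 2Q = 0.981336, giving −¼ ln(0.981336) = 0.004710.
d = 0.055251 + 0.004710 = 0.059961.
Under a molecular clock d = 2μt, so t = d/(2μ) = 0.059961 / (2 × 0.025) = 1.20 Myr.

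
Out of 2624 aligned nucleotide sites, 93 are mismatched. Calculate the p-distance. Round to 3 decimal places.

p = 93/2624 = 0.035442… ≈ 0.035 (to 3 d.p.).

0.035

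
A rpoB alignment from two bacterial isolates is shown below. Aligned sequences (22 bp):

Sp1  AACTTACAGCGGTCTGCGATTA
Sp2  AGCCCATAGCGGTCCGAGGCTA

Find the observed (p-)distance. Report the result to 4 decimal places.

The sequences differ at 8 of 22 positions (sites 2, 4, 5, 7, 15, 17, 19, 20).
p = 8/22 = 0.363636… ≈ 0.3636 (to 4 d.p.).

0.3636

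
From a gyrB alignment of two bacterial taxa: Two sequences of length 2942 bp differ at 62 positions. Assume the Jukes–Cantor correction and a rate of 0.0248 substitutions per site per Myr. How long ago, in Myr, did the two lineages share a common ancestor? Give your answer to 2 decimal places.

p = 62/2942 ≈ 0.021074.
d = −(3/4) ln(1 − 4p/3) = −0.75 ln(1 − 0.028099) = −0.75 ln(0.971901)
  = −0.75 × (-0.028501) = 0.021376 substitutions/site.
Under a molecular clock d = 2μt, so t = d/(2μ) = 0.021376 / (2 × 0.0248) = 0.43 Myr.

0.43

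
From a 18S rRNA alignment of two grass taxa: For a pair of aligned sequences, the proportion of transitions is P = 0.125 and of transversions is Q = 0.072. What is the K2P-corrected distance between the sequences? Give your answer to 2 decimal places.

0.23

Under the Kimura two-parameter model, d = −½ ln(1 − 2P − Q) − ¼ ln(1 − 2Q).
1 − 2P − Q = 0.678, giving −½ ln(0.678) = 0.194304.
1 − 2Q = 0.856, giving −¼ ln(0.856) = 0.038871.
d = 0.194304 + 0.038871 = 0.233175.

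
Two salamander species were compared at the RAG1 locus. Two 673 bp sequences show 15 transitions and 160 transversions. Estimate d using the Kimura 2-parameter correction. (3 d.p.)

P = 15/673 ≈ 0.022288 and Q = 160/673 ≈ 0.237741.
Under the Kimura two-parameter model, d = −½ ln(1 − 2P − Q) − ¼ ln(1 − 2Q).
1 − 2P − Q = 0.717683, giving −½ ln(0.717683) = 0.165864.
1 − 2Q = 0.524518, giving −¼ ln(0.524518) = 0.161319.
d = 0.165864 + 0.161319 = 0.327183.

0.327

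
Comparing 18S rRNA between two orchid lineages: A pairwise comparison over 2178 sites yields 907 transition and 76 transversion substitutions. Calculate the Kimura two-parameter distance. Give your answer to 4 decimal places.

1.0297

P = 907/2178 ≈ 0.416437 and Q = 76/2178 ≈ 0.034894.
Under the Kimura two-parameter model, d = −½ ln(1 − 2P − Q) − ¼ ln(1 − 2Q).
1 − 2P − Q = 0.132232, giving −½ ln(0.132232) = 1.011599.
1 − 2Q = 0.930212, giving −¼ ln(0.930212) = 0.018086.
d = 1.011599 + 0.018086 = 1.029685.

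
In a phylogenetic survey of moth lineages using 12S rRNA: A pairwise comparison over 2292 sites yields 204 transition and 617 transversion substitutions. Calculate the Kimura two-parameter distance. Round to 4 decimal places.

0.4896

P = 204/2292 ≈ 0.089005 and Q = 617/2292 ≈ 0.269197.
Under the Kimura two-parameter model, d = −½ ln(1 − 2P − Q) − ¼ ln(1 − 2Q).
1 − 2P − Q = 0.552793, giving −½ ln(0.552793) = 0.296386.
1 − 2Q = 0.461606, giving −¼ ln(0.461606) = 0.193261.
d = 0.296386 + 0.193261 = 0.489647.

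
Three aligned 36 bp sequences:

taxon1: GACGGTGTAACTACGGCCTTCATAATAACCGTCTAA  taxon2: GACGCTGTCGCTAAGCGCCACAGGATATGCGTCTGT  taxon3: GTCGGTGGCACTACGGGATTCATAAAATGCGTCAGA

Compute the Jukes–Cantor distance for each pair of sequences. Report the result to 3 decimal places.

d(taxon1,taxon2) = 0.548, d(taxon1,taxon3) = 0.347, d(taxon2,taxon3) = 0.548

taxon1–taxon2: 14/36 sites differ → p ≈ 0.388889, d = −0.75 ln(1 − 0.518519) = 0.548166 ≈ 0.548.
taxon1–taxon3: 10/36 sites differ → p ≈ 0.277778, d = −0.75 ln(1 − 0.370371) = 0.346968 ≈ 0.347.
taxon2–taxon3: 14/36 sites differ → p ≈ 0.388889, d = −0.75 ln(1 − 0.518519) = 0.548166 ≈ 0.548.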